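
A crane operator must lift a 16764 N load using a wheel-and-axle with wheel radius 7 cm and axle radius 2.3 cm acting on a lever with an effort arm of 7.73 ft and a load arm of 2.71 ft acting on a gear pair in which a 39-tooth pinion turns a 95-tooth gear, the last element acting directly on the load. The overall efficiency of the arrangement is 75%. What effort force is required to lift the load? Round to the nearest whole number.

1057 N

Wheel-and-axle MA = R/r = 7/2.3 = 3.0435.
Lever MA = effort arm / load arm = 7.73/2.71 = 2.8524.
Gear pair MA = 95/39 = 2.4359.
Combined ideal MA = 3.0435 × 2.8524 × 2.4359 = 21.147.
Actual MA = 21.147 × 0.75 = 15.86.
Effort = load / actual MA = 16764 / 15.86 = 1057 N.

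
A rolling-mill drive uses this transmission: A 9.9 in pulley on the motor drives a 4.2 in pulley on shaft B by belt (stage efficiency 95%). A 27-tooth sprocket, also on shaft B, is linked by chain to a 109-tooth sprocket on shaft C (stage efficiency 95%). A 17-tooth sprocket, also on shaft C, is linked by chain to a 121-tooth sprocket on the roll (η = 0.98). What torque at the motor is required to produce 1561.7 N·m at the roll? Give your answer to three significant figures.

145 N·m

Overall ratio R = 0.42424 × 4.037 × 7.1176 = 12.19; overall efficiency η = 0.95 × 0.95 × 0.98 = 0.8844.
Input torque = output torque / (R × η) = 1561.7 / (12.19 × 0.8844) = 144.85 N·m.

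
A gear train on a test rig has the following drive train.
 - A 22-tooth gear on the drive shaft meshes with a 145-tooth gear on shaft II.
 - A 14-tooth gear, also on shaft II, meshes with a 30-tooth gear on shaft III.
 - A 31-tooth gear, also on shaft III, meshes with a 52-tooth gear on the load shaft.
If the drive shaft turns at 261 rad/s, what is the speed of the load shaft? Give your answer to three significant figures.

11.0 rad/s

Gear mesh: ratio = 145/22 = 6.5909, so shaft II turns at 261 / 6.5909 = 39.6 rad/s.
Gear mesh: ratio = 30/14 = 2.1429, so shaft III turns at 39.6 / 2.1429 = 18.48 rad/s.
Gear mesh: ratio = 52/31 = 1.6774, so the load shaft turns at 18.48 / 1.6774 = 11.017 rad/s.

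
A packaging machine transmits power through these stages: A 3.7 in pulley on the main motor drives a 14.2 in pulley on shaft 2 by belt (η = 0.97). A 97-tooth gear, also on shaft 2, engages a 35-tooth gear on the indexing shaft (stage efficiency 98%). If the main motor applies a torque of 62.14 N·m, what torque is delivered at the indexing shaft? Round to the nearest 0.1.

81.8 N·m

Belt: ratio = 14.2/3.7 = 3.8378; torque at shaft 2 = 62.14 × 3.8378 × 0.97 = 231.33 N·m.
Gear mesh: ratio = 35/97 = 0.36082; torque at the indexing shaft = 231.33 × 0.36082 × 0.98 = 81.8 N·m.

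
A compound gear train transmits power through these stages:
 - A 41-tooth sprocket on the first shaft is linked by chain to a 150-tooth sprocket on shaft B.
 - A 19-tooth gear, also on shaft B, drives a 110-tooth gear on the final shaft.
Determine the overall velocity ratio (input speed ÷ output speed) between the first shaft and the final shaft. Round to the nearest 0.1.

Each stage contributes driven/driver: chain 150/41 = 3.6585, gear mesh 110/19 = 5.7895.
Overall: 3.6585 × 5.7895 = 21.181.

21.2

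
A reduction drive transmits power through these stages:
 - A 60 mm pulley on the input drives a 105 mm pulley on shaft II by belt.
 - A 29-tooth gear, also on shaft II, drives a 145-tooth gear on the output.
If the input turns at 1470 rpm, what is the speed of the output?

168 rpm

the input → shaft II (belt, 105/60): 1470 ÷ 1.75 = 840 rpm
shaft II → the output (gear mesh, 145/29): 840 ÷ 5 = 168 rpm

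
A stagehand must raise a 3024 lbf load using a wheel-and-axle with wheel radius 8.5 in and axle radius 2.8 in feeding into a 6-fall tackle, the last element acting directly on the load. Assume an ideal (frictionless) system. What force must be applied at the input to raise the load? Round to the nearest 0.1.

Wheel-and-axle MA = R/r = 8.5/2.8 = 3.0357.
Block-and-tackle MA = number of supporting rope parts = 6.
Combined ideal MA = 3.0357 × 6 = 18.214.
Effort = load / MA = 3024 / 18.214 = 166.02 lbf.

166.0 lbf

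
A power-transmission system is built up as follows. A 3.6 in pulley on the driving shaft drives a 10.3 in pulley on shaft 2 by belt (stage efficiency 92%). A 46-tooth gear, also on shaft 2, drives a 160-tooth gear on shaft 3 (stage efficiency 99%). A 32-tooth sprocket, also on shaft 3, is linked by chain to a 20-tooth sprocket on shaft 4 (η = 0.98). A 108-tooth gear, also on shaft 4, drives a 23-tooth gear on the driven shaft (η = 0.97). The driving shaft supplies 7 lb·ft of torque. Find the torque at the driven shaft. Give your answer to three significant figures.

8.03 lb·ft

belt 10.3/3.6 = 2.8611 → τ = 7·2.8611·0.92 = 18.426 lb·ft
gear mesh 160/46 = 3.4783 → τ = 18.426·3.4783·0.99 = 63.448 lb·ft
chain 20/32 = 0.625 → τ = 63.448·0.625·0.98 = 38.862 lb·ft
gear mesh 23/108 = 0.21296 → τ = 38.862·0.21296·0.97 = 8.0279 lb·ft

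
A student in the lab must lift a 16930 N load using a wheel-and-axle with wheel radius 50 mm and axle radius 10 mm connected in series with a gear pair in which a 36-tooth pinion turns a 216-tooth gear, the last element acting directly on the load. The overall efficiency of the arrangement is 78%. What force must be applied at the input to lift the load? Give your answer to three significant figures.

Wheel-and-axle MA = R/r = 50/10 = 5.
Gear pair MA = 216/36 = 6.
Combined ideal MA = 5 × 6 = 30.
Actual MA = 30 × 0.78 = 23.4.
Effort = load / actual MA = 16930 / 23.4 = 723.5 N.

724 N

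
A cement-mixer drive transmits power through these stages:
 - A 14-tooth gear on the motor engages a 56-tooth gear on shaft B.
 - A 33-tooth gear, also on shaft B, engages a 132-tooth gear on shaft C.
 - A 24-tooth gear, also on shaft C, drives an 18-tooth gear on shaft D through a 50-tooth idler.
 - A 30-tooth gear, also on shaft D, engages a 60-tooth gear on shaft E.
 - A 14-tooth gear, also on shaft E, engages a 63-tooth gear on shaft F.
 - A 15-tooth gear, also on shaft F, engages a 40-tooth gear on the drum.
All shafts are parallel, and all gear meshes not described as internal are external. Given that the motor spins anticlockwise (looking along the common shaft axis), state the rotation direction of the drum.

the motor → shaft B: external mesh, 1 reversal → CW.
shaft B → shaft C: external mesh, 1 reversal → CCW.
shaft C → shaft D: driver → idler → driven is 2 external meshes, 2 reversals → CCW.
shaft D → shaft E: external mesh, 1 reversal → CW.
shaft E → shaft F: external mesh, 1 reversal → CCW.
shaft F → the drum: external mesh, 1 reversal → CW.
7 reversals in total — an odd number — so the drum turns opposite to the motor.

clockwise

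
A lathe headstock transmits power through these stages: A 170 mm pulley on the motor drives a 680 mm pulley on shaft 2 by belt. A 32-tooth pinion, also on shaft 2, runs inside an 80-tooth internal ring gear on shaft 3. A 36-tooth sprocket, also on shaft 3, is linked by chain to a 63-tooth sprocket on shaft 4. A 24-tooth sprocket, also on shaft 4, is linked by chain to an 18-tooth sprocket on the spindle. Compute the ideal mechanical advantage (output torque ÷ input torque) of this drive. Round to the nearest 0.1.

13.1

Each stage contributes driven/driver: belt 680/170 = 4, internal gear 80/32 = 2.5, chain 63/36 = 1.75, chain 18/24 = 0.75.
Overall: 4 × 2.5 × 1.75 × 0.75 = 13.125.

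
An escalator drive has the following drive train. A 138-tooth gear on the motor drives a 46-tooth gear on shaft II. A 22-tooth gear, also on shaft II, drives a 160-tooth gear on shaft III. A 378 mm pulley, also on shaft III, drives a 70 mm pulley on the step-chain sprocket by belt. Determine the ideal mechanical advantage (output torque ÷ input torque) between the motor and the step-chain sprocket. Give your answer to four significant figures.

0.4489

Each stage contributes driven/driver: gear mesh 46/138 = 0.33333, gear mesh 160/22 = 7.2727, belt 70/378 = 0.18519.
Overall: 0.33333 × 7.2727 × 0.18519 = 0.44893.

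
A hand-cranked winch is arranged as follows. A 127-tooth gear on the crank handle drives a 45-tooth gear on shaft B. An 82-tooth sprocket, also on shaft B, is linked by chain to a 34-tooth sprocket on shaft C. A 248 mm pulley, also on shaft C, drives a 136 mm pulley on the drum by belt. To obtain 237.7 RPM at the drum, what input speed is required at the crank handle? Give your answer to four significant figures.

Overall ratio R = 0.35433 × 0.41463 × 0.54839 = 0.080568.
Required input speed = output speed × R = 237.7 × 0.080568 = 19.151 RPM.

19.15 RPM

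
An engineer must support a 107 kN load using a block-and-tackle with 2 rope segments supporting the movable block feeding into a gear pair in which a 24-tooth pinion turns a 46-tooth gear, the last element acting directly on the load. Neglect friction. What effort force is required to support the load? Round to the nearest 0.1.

Block-and-tackle MA = number of supporting rope parts = 2.
Gear pair MA = 46/24 = 1.9167.
Combined ideal MA = 2 × 1.9167 = 3.8333.
Effort = load / MA = 107 / 3.8333 = 27.913 kN.

27.9 kN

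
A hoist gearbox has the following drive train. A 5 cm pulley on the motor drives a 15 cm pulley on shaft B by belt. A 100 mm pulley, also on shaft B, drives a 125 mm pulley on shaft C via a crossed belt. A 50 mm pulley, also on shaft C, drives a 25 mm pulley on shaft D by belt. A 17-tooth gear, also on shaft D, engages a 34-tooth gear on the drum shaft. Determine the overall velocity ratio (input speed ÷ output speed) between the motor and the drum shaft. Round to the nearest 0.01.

3.75

Each stage contributes driven/driver: belt 15/5 = 3, belt 125/100 = 1.25, belt 25/50 = 0.5, gear mesh 34/17 = 2.
Overall: 3 × 1.25 × 0.5 × 2 = 3.75.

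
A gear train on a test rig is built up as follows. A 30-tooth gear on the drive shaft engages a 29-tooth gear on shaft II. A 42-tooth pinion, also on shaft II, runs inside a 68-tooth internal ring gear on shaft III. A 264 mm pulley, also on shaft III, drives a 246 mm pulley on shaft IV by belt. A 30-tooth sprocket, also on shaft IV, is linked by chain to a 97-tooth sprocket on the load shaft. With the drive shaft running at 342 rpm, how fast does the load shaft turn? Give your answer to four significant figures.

gear mesh 29/30 = 0.96667 → 342/0.96667 = 353.79 rpm
internal gear 68/42 = 1.619 → 353.79/1.619 = 218.52 rpm
belt 246/264 = 0.93182 → 218.52/0.93182 = 234.51 rpm
chain 97/30 = 3.2333 → 234.51/3.2333 = 72.528 rpm

72.53 rpm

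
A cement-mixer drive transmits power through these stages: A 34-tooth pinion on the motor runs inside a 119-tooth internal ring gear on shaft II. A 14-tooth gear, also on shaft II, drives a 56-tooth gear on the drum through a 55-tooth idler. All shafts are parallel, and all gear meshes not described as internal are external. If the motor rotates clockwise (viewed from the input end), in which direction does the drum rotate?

clockwise

the motor → shaft II: internal mesh, same direction → CW.
shaft II → the drum: driver → idler → driven is 2 external meshes, 2 reversals → CW.
2 reversals in total — an even number — so the drum turns the same way as the motor.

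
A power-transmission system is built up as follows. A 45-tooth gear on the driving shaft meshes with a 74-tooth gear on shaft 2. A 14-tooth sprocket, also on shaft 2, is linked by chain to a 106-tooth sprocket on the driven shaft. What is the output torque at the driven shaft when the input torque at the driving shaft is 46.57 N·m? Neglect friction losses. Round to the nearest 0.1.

579.8 N·m

gear mesh 74/45 = 1.6444 → τ = 46.57·1.6444 = 76.582 N·m
chain 106/14 = 7.5714 → τ = 76.582·7.5714 = 579.83 N·m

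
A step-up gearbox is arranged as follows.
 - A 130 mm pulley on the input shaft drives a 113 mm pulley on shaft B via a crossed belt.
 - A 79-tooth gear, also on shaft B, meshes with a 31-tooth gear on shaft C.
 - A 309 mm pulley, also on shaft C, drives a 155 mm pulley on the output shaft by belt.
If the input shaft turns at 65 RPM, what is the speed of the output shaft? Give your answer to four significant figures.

379.9 RPM

the input shaft → shaft B (belt, 113/130): 65 ÷ 0.86923 = 74.779 RPM
shaft B → shaft C (gear mesh, 31/79): 74.779 ÷ 0.39241 = 190.57 RPM
shaft C → the output shaft (belt, 155/309): 190.57 ÷ 0.50162 = 379.9 RPM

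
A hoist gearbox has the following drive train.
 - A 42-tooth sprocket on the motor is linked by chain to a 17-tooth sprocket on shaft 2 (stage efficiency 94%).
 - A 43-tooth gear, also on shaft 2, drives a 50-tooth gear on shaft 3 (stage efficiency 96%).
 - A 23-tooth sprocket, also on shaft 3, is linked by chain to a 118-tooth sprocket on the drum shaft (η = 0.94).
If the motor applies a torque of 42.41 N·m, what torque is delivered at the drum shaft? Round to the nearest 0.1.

After the chain (17/42): 42.41 × 0.40476 × 0.94 = 16.136 N·m
After the gear mesh (50/43): 16.136 × 1.1628 × 0.96 = 18.012 N·m
After the chain (118/23): 18.012 × 5.1304 × 0.94 = 86.866 N·m

86.9 N·m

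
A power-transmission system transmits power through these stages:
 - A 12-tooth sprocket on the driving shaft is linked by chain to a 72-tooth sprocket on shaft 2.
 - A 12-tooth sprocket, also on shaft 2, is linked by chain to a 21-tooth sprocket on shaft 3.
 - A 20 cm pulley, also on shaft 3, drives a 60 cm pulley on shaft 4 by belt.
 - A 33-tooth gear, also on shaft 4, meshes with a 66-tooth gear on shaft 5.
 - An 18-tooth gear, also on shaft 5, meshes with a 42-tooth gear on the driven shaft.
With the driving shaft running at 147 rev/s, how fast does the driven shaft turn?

Chain: ratio = 72/12 = 6, so shaft 2 turns at 147 / 6 = 24.5 rev/s.
Chain: ratio = 21/12 = 1.75, so shaft 3 turns at 24.5 / 1.75 = 14 rev/s.
Belt: ratio = 60/20 = 3, so shaft 4 turns at 14 / 3 = 4.6667 rev/s.
Gear mesh: ratio = 66/33 = 2, so shaft 5 turns at 4.6667 / 2 = 2.3333 rev/s.
Gear mesh: ratio = 42/18 = 2.3333, so the driven shaft turns at 2.3333 / 2.3333 = 1 rev/s.

1 rev/s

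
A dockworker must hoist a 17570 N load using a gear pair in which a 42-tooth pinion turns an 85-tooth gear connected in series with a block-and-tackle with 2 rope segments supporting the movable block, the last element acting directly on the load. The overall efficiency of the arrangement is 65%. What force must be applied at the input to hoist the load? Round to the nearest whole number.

6678 N

Gear pair MA = 85/42 = 2.0238.
Block-and-tackle MA = number of supporting rope parts = 2.
Combined ideal MA = 2.0238 × 2 = 4.0476.
Actual MA = 4.0476 × 0.65 = 2.631.
Effort = load / actual MA = 17570 / 2.631 = 6678.2 N.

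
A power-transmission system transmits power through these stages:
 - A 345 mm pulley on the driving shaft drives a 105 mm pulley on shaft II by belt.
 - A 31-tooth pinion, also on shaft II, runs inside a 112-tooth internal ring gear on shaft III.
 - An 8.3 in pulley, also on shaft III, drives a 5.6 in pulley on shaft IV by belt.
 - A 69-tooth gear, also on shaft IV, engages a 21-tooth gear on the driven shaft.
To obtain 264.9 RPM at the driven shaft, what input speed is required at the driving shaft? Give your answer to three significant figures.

Overall ratio R = 0.30435 × 3.6129 × 0.6747 × 0.30435 = 0.22579.
Required input speed = output speed × R = 264.9 × 0.22579 = 59.812 RPM.

59.8 RPM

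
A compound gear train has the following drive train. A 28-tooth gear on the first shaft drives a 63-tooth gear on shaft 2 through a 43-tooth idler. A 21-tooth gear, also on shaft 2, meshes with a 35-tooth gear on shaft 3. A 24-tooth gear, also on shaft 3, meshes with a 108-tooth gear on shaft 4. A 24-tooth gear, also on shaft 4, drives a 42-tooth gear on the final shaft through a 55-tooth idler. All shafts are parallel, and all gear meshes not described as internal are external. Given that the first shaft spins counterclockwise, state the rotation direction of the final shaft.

counterclockwise

the first shaft → shaft 2: driver → idler → driven is 2 external meshes, 2 reversals → CCW.
shaft 2 → shaft 3: external mesh, 1 reversal → CW.
shaft 3 → shaft 4: external mesh, 1 reversal → CCW.
shaft 4 → the final shaft: driver → idler → driven is 2 external meshes, 2 reversals → CCW.
6 reversals in total — an even number — so the final shaft turns the same way as the first shaft.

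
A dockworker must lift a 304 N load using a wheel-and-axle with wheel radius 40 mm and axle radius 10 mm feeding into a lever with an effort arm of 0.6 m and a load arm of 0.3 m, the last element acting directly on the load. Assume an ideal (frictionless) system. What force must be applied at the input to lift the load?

Wheel-and-axle MA = R/r = 40/10 = 4.
Lever MA = effort arm / load arm = 0.6/0.3 = 2.
Combined ideal MA = 4 × 2 = 8.
Effort = load / MA = 304 / 8 = 38 N.

38 N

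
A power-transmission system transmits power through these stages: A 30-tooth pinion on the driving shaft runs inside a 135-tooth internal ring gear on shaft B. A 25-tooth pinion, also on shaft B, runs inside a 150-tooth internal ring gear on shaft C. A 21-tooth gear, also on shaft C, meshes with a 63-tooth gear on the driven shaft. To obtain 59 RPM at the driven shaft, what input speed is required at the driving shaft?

4779 RPM

Overall ratio R = 4.5 × 6 × 3 = 81.
Required input speed = output speed × R = 59 × 81 = 4779 RPM.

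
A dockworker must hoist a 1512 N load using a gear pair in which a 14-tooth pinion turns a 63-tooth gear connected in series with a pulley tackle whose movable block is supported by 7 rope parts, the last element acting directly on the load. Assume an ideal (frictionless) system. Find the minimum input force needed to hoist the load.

Gear pair MA = 63/14 = 4.5.
Block-and-tackle MA = number of supporting rope parts = 7.
Combined ideal MA = 4.5 × 7 = 31.5.
Effort = load / MA = 1512 / 31.5 = 48 N.

48 N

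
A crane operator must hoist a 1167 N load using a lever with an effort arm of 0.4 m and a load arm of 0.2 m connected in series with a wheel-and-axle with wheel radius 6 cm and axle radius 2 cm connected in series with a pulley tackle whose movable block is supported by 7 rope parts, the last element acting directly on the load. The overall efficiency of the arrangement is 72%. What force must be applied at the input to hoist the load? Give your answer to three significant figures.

38.6 N

Lever MA = effort arm / load arm = 0.4/0.2 = 2.
Wheel-and-axle MA = R/r = 6/2 = 3.
Block-and-tackle MA = number of supporting rope parts = 7.
Combined ideal MA = 2 × 3 × 7 = 42.
Actual MA = 42 × 0.72 = 30.24.
Effort = load / actual MA = 1167 / 30.24 = 38.591 N.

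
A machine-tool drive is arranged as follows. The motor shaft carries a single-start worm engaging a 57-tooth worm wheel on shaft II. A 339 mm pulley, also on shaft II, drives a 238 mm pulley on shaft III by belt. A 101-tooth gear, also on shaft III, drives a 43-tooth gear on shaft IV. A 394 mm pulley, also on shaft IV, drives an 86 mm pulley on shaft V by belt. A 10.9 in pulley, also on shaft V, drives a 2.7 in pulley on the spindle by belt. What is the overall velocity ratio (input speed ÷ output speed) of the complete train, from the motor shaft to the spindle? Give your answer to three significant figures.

Each stage contributes driven/driver: worm 57/1 = 57, belt 238/339 = 0.70206, gear mesh 43/101 = 0.42574, belt 86/394 = 0.21827, belt 2.7/10.9 = 0.24771.
Overall: 57 × 0.70206 × 0.42574 × 0.21827 × 0.24771 = 0.92117.

0.921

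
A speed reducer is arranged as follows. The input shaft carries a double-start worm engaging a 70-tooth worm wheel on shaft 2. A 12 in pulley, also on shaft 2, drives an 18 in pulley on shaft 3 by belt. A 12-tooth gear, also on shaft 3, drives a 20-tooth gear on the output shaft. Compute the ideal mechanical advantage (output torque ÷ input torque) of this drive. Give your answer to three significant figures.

87.5

Each stage contributes driven/driver: worm 70/2 = 35, belt 18/12 = 1.5, gear mesh 20/12 = 1.6667.
Overall: 35 × 1.5 × 1.6667 = 87.5.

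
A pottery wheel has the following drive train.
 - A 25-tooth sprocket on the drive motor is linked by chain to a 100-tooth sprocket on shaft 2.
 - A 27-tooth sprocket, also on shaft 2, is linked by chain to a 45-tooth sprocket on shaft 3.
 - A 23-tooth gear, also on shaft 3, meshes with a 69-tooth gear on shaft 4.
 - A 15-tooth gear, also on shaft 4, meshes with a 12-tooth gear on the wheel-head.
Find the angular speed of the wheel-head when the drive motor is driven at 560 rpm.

35 rpm

the drive motor → shaft 2 (chain, 100/25): 560 ÷ 4 = 140 rpm
shaft 2 → shaft 3 (chain, 45/27): 140 ÷ 1.6667 = 84 rpm
shaft 3 → shaft 4 (gear mesh, 69/23): 84 ÷ 3 = 28 rpm
shaft 4 → the wheel-head (gear mesh, 12/15): 28 ÷ 0.8 = 35 rpm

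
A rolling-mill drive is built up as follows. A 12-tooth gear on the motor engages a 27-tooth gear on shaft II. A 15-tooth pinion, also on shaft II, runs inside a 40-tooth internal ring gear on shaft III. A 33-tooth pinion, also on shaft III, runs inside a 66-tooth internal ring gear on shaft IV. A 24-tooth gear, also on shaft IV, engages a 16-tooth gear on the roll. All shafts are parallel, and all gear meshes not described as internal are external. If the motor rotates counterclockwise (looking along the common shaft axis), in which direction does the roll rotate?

the motor → shaft II: external mesh, 1 reversal → CW.
shaft II → shaft III: internal mesh, same direction → CW.
shaft III → shaft IV: internal mesh, same direction → CW.
shaft IV → the roll: external mesh, 1 reversal → CCW.
2 reversals in total — an even number — so the roll turns the same way as the motor.

counterclockwise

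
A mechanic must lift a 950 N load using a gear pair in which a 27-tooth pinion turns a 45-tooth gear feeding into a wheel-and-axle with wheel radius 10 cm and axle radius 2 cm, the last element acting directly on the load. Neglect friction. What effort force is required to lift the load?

114 N

Gear pair MA = 45/27 = 1.6667.
Wheel-and-axle MA = R/r = 10/2 = 5.
Combined ideal MA = 1.6667 × 5 = 8.3333.
Effort = load / MA = 950 / 8.3333 = 114 N.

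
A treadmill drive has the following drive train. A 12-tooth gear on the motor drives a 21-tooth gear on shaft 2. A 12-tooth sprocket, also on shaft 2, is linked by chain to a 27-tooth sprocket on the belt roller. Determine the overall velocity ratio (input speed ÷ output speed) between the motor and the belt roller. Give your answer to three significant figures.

Each stage contributes driven/driver: gear mesh 21/12 = 1.75, chain 27/12 = 2.25.
Overall: 1.75 × 2.25 = 3.9375.

3.94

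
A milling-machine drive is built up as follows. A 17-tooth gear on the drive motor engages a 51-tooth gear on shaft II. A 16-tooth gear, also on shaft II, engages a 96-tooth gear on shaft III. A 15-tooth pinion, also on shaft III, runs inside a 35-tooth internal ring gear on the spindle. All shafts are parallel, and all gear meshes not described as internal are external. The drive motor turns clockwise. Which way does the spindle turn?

clockwise

the drive motor → shaft II: external mesh, 1 reversal → CCW.
shaft II → shaft III: external mesh, 1 reversal → CW.
shaft III → the spindle: internal mesh, same direction → CW.
2 reversals in total — an even number — so the spindle turns the same way as the drive motor.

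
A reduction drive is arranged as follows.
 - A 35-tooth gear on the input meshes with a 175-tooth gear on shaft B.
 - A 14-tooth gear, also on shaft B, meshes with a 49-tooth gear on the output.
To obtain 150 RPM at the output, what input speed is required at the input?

2625 RPM

Overall ratio R = 5 × 3.5 = 17.5.
Required input speed = output speed × R = 150 × 17.5 = 2625 RPM.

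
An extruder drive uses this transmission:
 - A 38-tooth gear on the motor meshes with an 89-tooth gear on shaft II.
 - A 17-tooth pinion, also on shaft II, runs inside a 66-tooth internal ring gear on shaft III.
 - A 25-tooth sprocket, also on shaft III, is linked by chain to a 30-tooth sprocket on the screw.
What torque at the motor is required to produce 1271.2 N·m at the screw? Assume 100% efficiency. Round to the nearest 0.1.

Overall ratio R = 2.3421 × 3.8824 × 1.2 = 10.911.
Input torque = output torque / R = 1271.2 / 10.911 = 116.5 N·m.

116.5 N·m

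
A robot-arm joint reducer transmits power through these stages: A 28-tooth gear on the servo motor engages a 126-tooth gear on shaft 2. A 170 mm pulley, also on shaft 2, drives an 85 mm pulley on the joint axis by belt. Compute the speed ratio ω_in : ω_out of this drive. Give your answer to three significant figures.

2.25

Each stage contributes driven/driver: gear mesh 126/28 = 4.5, belt 85/170 = 0.5.
Overall: 4.5 × 0.5 = 2.25.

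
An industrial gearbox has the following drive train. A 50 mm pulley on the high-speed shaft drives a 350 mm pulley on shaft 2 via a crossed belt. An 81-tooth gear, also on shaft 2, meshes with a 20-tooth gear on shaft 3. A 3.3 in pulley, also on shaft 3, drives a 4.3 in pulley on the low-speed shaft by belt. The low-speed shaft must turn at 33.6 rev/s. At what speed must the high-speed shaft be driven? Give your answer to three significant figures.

Overall ratio R = 7 × 0.24691 × 1.303 = 2.2522.
Required input speed = output speed × R = 33.6 × 2.2522 = 75.672 rev/s.

75.7 rev/s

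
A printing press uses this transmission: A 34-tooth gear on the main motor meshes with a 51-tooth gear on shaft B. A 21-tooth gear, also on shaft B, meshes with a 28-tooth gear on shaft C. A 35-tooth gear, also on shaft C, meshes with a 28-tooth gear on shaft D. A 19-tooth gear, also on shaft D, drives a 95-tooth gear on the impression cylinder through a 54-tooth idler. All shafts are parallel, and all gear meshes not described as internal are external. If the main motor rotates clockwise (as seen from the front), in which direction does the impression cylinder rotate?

anticlockwise

the main motor → shaft B: external mesh, 1 reversal → CCW.
shaft B → shaft C: external mesh, 1 reversal → CW.
shaft C → shaft D: external mesh, 1 reversal → CCW.
shaft D → the impression cylinder: driver → idler → driven is 2 external meshes, 2 reversals → CCW.
5 reversals in total — an odd number — so the impression cylinder turns opposite to the main motor.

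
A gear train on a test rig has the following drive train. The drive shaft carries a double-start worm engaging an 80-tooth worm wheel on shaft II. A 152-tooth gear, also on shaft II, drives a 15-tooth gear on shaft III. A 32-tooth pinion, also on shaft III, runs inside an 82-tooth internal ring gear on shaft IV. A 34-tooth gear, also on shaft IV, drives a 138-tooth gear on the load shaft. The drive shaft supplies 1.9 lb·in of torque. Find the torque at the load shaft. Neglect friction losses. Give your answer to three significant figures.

After the worm (80/2): 1.9 × 40 = 76 lb·in
After the gear mesh (15/152): 76 × 0.098684 = 7.5 lb·in
After the internal gear (82/32): 7.5 × 2.5625 = 19.219 lb·in
After the gear mesh (138/34): 19.219 × 4.0588 = 78.006 lb·in

78.0 lb·in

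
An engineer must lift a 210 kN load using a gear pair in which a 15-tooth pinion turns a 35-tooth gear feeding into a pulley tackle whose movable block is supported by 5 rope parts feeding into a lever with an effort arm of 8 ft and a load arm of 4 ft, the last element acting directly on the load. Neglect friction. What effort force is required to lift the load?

Gear pair MA = 35/15 = 2.3333.
Block-and-tackle MA = number of supporting rope parts = 5.
Lever MA = effort arm / load arm = 8/4 = 2.
Combined ideal MA = 2.3333 × 5 × 2 = 23.333.
Effort = load / MA = 210 / 23.333 = 9 kN.

9 kN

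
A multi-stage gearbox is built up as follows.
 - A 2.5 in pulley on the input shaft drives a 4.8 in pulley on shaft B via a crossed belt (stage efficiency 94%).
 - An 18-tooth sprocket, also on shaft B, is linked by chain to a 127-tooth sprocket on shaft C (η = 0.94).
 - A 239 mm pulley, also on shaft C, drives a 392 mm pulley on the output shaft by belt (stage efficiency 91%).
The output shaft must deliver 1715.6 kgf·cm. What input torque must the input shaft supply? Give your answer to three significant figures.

96.0 kgf·cm

Overall ratio R = 1.92 × 7.0556 × 1.6402 = 22.219; overall efficiency η = 0.94 × 0.94 × 0.91 = 0.8041.
Input torque = output torque / (R × η) = 1715.6 / (22.219 × 0.8041) = 96.028 kgf·cm.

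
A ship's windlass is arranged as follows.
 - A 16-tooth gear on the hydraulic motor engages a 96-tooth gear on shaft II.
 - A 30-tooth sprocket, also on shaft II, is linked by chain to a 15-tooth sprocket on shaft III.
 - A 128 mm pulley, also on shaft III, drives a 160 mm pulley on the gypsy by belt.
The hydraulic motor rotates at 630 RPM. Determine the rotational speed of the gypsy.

168 RPM

the hydraulic motor → shaft II (gear mesh, 96/16): 630 ÷ 6 = 105 RPM
shaft II → shaft III (chain, 15/30): 105 ÷ 0.5 = 210 RPM
shaft III → the gypsy (belt, 160/128): 210 ÷ 1.25 = 168 RPM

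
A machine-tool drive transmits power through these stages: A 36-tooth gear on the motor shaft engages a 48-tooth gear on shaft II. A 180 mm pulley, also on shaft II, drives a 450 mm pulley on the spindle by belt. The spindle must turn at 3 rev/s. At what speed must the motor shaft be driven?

Overall ratio R = 1.3333 × 2.5 = 3.3333.
Required input speed = output speed × R = 3 × 3.3333 = 10 rev/s.

10 rev/s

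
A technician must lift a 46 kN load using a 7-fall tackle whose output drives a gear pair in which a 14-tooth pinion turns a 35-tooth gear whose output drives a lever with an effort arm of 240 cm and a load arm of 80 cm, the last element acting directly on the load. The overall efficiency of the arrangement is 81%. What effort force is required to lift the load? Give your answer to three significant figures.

Block-and-tackle MA = number of supporting rope parts = 7.
Gear pair MA = 35/14 = 2.5.
Lever MA = effort arm / load arm = 240/80 = 3.
Combined ideal MA = 7 × 2.5 × 3 = 52.5.
Actual MA = 52.5 × 0.81 = 42.525.
Effort = load / actual MA = 46 / 42.525 = 1.0817 kN.

1.08 kN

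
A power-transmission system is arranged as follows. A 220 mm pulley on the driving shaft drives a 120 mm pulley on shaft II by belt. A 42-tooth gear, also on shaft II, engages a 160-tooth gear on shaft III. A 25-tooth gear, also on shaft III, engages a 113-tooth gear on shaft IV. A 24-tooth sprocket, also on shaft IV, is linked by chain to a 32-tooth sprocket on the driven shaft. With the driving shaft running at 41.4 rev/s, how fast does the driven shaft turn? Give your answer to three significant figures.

3.31 rev/s

belt 120/220 = 0.54545 → 41.4/0.54545 = 75.9 rev/s
gear mesh 160/42 = 3.8095 → 75.9/3.8095 = 19.924 rev/s
gear mesh 113/25 = 4.52 → 19.924/4.52 = 4.4079 rev/s
chain 32/24 = 1.3333 → 4.4079/1.3333 = 3.3059 rev/s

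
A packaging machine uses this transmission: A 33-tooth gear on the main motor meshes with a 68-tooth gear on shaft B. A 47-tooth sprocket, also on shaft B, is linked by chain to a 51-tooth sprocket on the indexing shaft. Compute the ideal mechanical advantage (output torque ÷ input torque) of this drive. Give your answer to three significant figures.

2.24

Each stage contributes driven/driver: gear mesh 68/33 = 2.0606, chain 51/47 = 1.0851.
Overall: 2.0606 × 1.0851 = 2.236.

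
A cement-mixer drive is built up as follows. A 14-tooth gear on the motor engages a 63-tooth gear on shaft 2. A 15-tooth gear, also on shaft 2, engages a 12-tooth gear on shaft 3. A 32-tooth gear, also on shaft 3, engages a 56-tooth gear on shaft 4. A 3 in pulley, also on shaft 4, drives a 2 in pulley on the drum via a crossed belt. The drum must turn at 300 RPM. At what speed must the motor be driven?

1260 RPM

Overall ratio R = 4.5 × 0.8 × 1.75 × 0.66667 = 4.2.
Required input speed = output speed × R = 300 × 4.2 = 1260 RPM.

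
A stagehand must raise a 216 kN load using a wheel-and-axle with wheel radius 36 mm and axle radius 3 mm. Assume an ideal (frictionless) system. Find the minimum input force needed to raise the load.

18 kN

Wheel-and-axle MA = R/r = 36/3 = 12.
Effort = load / MA = 216 / 12 = 18 kN.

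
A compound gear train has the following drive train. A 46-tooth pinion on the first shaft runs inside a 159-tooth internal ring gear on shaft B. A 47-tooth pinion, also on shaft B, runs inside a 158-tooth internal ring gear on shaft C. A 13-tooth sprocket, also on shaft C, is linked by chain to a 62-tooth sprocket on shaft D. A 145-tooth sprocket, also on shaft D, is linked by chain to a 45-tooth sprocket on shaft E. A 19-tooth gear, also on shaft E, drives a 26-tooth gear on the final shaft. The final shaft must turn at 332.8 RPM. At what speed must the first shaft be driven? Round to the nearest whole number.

7832 RPM

Overall ratio R = 3.4565 × 3.3617 × 4.7692 × 0.31034 × 1.3684 = 23.535.
Required input speed = output speed × R = 332.8 × 23.535 = 7832.4 RPM.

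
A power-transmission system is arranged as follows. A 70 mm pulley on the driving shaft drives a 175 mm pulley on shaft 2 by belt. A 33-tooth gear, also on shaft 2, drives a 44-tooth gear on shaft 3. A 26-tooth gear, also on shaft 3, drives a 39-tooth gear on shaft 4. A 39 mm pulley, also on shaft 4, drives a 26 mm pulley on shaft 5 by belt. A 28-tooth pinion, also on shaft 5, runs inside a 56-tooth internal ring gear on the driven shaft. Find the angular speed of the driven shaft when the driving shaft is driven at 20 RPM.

Belt: ratio = 175/70 = 2.5, so shaft 2 turns at 20 / 2.5 = 8 RPM.
Gear mesh: ratio = 44/33 = 1.3333, so shaft 3 turns at 8 / 1.3333 = 6 RPM.
Gear mesh: ratio = 39/26 = 1.5, so shaft 4 turns at 6 / 1.5 = 4 RPM.
Belt: ratio = 26/39 = 0.66667, so shaft 5 turns at 4 / 0.66667 = 6 RPM.
Internal gear: ratio = 56/28 = 2, so the driven shaft turns at 6 / 2 = 3 RPM.

3 RPM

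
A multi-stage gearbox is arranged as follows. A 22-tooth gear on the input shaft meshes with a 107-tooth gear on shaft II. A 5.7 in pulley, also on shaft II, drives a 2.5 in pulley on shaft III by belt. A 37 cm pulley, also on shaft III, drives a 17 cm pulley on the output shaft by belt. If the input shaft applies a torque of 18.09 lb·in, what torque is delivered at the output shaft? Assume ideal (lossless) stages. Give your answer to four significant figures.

17.73 lb·in

Gear mesh: ratio = 107/22 = 4.8636; torque at shaft II = 18.09 × 4.8636 = 87.983 lb·in.
Belt: ratio = 2.5/5.7 = 0.4386; torque at shaft III = 87.983 × 0.4386 = 38.589 lb·in.
Belt: ratio = 17/37 = 0.45946; torque at the output shaft = 38.589 × 0.45946 = 17.73 lb·in.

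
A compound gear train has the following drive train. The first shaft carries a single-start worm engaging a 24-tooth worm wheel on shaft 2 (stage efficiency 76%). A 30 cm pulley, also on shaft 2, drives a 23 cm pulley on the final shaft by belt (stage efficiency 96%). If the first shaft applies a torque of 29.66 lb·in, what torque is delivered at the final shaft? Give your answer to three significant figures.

398 lb·in

Worm: ratio = 24/1 = 24; torque at shaft 2 = 29.66 × 24 × 0.76 = 541 lb·in.
Belt: ratio = 23/30 = 0.76667; torque at the final shaft = 541 × 0.76667 × 0.96 = 398.17 lb·in.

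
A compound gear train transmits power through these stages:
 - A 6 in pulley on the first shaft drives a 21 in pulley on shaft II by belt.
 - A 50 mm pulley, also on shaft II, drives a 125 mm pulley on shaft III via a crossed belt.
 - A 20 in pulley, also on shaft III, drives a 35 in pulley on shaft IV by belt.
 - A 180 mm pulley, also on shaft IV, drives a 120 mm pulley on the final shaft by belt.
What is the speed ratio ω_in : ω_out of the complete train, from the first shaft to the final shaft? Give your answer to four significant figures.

10.21

Each stage contributes driven/driver: belt 21/6 = 3.5, belt 125/50 = 2.5, belt 35/20 = 1.75, belt 120/180 = 0.66667.
Overall: 3.5 × 2.5 × 1.75 × 0.66667 = 10.208.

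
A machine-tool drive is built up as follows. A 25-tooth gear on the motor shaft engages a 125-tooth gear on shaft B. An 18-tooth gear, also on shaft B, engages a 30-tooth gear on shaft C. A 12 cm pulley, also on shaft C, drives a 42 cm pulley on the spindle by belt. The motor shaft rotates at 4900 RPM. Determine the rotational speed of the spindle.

gear mesh 125/25 = 5 → 4900/5 = 980 RPM
gear mesh 30/18 = 1.6667 → 980/1.6667 = 588 RPM
belt 42/12 = 3.5 → 588/3.5 = 168 RPM

168 RPM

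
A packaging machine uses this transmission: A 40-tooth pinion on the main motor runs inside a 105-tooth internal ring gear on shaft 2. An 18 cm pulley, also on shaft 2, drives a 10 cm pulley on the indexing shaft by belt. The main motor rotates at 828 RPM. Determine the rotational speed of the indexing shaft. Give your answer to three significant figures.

internal gear 105/40 = 2.625 → 828/2.625 = 315.43 RPM
belt 10/18 = 0.55556 → 315.43/0.55556 = 567.77 RPM

568 RPM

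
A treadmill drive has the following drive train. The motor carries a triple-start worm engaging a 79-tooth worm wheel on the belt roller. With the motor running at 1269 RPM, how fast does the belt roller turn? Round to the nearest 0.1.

worm 79/3 = 26.333 → 1269/26.333 = 48.19 RPM

48.2 RPM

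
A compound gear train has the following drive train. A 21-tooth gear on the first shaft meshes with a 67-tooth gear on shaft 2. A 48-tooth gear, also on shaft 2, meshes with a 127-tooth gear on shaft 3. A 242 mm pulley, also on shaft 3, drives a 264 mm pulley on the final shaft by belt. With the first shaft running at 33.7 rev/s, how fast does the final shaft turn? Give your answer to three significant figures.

3.66 rev/s

the first shaft → shaft 2 (gear mesh, 67/21): 33.7 ÷ 3.1905 = 10.563 rev/s
shaft 2 → shaft 3 (gear mesh, 127/48): 10.563 ÷ 2.6458 = 3.9922 rev/s
shaft 3 → the final shaft (belt, 264/242): 3.9922 ÷ 1.0909 = 3.6595 rev/s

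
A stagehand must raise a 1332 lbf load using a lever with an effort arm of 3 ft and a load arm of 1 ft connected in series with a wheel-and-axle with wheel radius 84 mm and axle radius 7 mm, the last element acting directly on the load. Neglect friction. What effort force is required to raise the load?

37 lbf

Lever MA = effort arm / load arm = 3/1 = 3.
Wheel-and-axle MA = R/r = 84/7 = 12.
Combined ideal MA = 3 × 12 = 36.
Effort = load / MA = 1332 / 36 = 37 lbf.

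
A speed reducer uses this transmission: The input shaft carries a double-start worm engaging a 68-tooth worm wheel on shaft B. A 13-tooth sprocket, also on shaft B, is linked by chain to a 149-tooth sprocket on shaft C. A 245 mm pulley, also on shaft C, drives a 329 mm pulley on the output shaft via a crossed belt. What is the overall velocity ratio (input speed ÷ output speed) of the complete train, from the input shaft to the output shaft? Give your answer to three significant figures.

523

Each stage contributes driven/driver: worm 68/2 = 34, chain 149/13 = 11.462, belt 329/245 = 1.3429.
Overall: 34 × 11.462 × 1.3429 = 523.3.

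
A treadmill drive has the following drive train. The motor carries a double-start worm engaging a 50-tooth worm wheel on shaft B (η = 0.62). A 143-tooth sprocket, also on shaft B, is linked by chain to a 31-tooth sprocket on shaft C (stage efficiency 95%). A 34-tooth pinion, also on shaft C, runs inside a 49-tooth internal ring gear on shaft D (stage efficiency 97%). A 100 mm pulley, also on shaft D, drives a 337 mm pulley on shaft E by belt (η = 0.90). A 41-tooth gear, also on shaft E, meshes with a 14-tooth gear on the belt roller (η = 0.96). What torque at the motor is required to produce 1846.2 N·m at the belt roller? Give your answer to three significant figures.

Overall ratio R = 25 × 0.21678 × 1.4412 × 3.37 × 0.34146 = 8.9879; overall efficiency η = 0.62 × 0.95 × 0.97 × 0.90 × 0.96 = 0.4936.
Input torque = output torque / (R × η) = 1846.2 / (8.9879 × 0.4936) = 416.12 N·m.

416 N·m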